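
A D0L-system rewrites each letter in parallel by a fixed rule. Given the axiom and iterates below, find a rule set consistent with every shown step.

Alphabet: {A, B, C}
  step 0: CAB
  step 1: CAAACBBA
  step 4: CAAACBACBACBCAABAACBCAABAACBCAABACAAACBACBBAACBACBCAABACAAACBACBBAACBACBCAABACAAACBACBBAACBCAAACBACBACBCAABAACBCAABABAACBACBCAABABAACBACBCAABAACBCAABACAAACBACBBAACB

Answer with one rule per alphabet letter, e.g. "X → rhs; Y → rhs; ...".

A->ACB, B->BA, C->CAA

  step 0 ⇒ step 1: CAB ⇒ CAA·ACB·BA
    A ↦ ACB
    B ↦ BA
    C ↦ CAA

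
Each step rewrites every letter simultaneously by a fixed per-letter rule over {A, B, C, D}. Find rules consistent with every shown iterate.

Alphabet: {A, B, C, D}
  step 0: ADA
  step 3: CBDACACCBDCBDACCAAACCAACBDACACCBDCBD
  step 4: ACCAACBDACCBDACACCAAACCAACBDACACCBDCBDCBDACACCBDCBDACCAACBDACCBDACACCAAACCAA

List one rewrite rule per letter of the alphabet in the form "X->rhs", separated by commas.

A->CBD, B->C, C->AC, D->AA

  step 3 ⇒ step 4: CBDACACCBDCBDACCAAACCAACBDACACCBDCBD ⇒ AC·C·AA·CBD·AC·CBD·AC·AC·C·AA·AC·C·AA·CBD·AC·AC·CBD·CBD·CBD·AC·AC·CBD·CBD·AC·C·AA·CBD·AC·CBD·AC·AC·C·AA·AC·C·AA
    A ↦ CBD
    B ↦ C
    C ↦ AC
    D ↦ AA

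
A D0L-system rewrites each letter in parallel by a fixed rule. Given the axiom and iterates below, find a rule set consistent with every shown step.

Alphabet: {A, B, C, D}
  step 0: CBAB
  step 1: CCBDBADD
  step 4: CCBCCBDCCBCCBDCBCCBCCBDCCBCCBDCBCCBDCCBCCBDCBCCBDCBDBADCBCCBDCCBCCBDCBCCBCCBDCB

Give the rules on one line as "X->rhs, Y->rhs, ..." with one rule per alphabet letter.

  step 0 ⇒ step 1: CBAB ⇒ CCB·D·BAD·D
    A ↦ BAD
    B ↦ D
    C ↦ CCB
    D ↦ CB  (constrained at step 1)

A->BAD, B->D, C->CCB, D->CB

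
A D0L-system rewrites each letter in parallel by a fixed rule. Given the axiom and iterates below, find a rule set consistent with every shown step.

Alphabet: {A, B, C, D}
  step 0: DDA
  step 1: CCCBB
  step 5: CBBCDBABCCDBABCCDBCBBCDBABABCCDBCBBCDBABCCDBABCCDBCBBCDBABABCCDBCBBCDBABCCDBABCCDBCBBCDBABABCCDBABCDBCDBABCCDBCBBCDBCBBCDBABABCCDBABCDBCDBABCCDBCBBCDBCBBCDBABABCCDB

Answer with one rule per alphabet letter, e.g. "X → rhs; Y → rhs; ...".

  step 0 ⇒ step 1: DDA ⇒ C·C·CBB
    A ↦ CBB
    D ↦ C
    B ↦ CDB  (constrained at step 1)
    C ↦ AB  (constrained at step 1)

A->CBB, B->CDB, C->AB, D->C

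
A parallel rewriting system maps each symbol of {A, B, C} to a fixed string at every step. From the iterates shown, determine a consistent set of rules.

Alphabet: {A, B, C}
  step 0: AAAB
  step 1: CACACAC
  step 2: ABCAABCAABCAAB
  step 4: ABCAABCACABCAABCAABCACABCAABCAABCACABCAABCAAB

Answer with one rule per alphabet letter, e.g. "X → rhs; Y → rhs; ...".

  step 1 ⇒ step 2: CACACAC ⇒ AB·CA·AB·CA·AB·CA·AB
    A ↦ CA
    C ↦ AB
  step 0 ⇒ step 1: AAAB ⇒ CA·CA·CA·C
    B ↦ C

A->CA, B->C, C->AB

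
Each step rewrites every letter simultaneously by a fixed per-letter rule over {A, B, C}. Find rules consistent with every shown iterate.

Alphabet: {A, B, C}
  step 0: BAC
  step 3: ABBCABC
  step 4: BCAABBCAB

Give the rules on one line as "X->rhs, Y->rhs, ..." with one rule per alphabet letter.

A->BC, B->A, C->B

  step 3 ⇒ step 4: ABBCABC ⇒ BC·A·A·B·BC·A·B
    A ↦ BC
    B ↦ A
    C ↦ B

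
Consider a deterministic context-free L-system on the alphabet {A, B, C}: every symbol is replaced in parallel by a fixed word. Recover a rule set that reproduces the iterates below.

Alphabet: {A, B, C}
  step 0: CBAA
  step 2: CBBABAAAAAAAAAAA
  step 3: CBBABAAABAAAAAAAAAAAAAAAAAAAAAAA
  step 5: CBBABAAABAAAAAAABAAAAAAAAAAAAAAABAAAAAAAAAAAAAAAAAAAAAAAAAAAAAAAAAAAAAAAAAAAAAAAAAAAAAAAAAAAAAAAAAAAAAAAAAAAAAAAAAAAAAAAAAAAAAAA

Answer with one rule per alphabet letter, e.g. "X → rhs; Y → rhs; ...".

A->AA, B->BA, C->CB

  step 2 ⇒ step 3: CBBABAAAAAAAAAAA ⇒ CB·BA·BA·AA·BA·AA·AA·AA·AA·AA·AA·AA·AA·AA·AA·AA
    A ↦ AA
    B ↦ BA
    C ↦ CB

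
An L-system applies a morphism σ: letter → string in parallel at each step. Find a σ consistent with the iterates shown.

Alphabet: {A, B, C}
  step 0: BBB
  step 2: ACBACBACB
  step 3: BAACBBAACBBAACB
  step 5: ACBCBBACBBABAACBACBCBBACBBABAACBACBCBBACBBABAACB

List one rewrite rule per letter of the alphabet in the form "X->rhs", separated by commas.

A->BA, B->CB, C->A

  step 2 ⇒ step 3: ACBACBACB ⇒ BA·A·CB·BA·A·CB·BA·A·CB
    A ↦ BA
    B ↦ CB
    C ↦ A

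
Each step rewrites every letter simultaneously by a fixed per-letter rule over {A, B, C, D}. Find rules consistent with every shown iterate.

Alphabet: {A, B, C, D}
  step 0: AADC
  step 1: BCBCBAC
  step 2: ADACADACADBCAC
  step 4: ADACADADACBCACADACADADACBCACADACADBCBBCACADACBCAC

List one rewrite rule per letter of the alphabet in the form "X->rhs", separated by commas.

  step 1 ⇒ step 2: BCBCBAC ⇒ AD·AC·AD·AC·AD·BC·AC
    A ↦ BC
    B ↦ AD
    C ↦ AC
  step 0 ⇒ step 1: AADC ⇒ BC·BC·B·AC
    D ↦ B

A->BC, B->AD, C->AC, D->B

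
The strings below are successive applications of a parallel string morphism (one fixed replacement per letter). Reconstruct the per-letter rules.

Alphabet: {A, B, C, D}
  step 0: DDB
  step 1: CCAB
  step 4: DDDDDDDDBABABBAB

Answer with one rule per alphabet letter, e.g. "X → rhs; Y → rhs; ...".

A->B, B->AB, C->DD, D->C

  step 0 ⇒ step 1: DDB ⇒ C·C·AB
    B ↦ AB
    D ↦ C
    A ↦ B  (constrained at step 1)
    C ↦ DD  (constrained at step 1)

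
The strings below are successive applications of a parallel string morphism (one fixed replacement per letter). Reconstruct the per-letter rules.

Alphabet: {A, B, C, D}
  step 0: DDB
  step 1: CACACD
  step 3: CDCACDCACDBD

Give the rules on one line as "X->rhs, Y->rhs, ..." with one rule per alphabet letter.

A->D, B->CD, C->B, D->CA

  step 0 ⇒ step 1: DDB ⇒ CA·CA·CD
    B ↦ CD
    D ↦ CA
    A ↦ D  (constrained at step 1)
    C ↦ B  (constrained at step 1)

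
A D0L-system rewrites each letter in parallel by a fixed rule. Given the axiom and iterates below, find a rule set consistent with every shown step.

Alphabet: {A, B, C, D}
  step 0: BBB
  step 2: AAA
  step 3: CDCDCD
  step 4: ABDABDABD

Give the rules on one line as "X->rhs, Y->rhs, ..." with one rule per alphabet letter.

A->CD, B->C, C->A, D->BD

  step 3 ⇒ step 4: CDCDCD ⇒ A·BD·A·BD·A·BD
    C ↦ A
    D ↦ BD
  step 2 ⇒ step 3: AAA ⇒ CD·CD·CD
    A ↦ CD
    B ↦ C  (constrained at step 0)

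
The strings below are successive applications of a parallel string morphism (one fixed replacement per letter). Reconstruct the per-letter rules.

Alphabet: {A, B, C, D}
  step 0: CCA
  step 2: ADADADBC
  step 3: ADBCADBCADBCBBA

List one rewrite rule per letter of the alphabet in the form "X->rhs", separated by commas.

A->AD, B->BB, C->A, D->BC

  step 2 ⇒ step 3: ADADADBC ⇒ AD·BC·AD·BC·AD·BC·BB·A
    A ↦ AD
    B ↦ BB
    C ↦ A
    D ↦ BC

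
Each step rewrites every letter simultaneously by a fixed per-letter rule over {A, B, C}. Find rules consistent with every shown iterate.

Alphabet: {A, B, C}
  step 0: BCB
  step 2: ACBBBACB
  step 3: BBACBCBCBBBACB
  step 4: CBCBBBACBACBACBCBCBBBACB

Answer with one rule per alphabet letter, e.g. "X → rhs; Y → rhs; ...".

A->BB, B->CB, C->A

  step 3 ⇒ step 4: BBACBCBCBBBACB ⇒ CB·CB·BB·A·CB·A·CB·A·CB·CB·CB·BB·A·CB
    A ↦ BB
    B ↦ CB
    C ↦ A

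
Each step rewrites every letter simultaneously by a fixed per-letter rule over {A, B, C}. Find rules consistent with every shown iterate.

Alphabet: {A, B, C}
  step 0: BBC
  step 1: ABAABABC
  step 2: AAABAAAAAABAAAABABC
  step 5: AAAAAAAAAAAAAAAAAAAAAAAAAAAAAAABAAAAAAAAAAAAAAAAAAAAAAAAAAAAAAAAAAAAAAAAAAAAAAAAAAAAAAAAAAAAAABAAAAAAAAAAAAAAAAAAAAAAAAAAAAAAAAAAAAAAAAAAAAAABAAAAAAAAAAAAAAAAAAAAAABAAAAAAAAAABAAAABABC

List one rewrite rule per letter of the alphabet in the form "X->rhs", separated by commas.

A->AA, B->ABA, C->BC

  step 1 ⇒ step 2: ABAABABC ⇒ AA·ABA·AA·AA·ABA·AA·ABA·BC
    A ↦ AA
    B ↦ ABA
    C ↦ BC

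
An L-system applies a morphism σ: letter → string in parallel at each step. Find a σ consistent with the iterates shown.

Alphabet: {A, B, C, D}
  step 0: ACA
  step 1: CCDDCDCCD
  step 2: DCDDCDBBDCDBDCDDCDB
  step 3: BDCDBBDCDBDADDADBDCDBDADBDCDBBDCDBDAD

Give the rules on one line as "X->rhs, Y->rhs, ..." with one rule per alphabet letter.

A->CCD, B->DAD, C->DCD, D->B

  step 2 ⇒ step 3: DCDDCDBBDCDBDCDDCDB ⇒ B·DCD·B·B·DCD·B·DAD·DAD·B·DCD·B·DAD·B·DCD·B·B·DCD·B·DAD
    B ↦ DAD
    C ↦ DCD
    D ↦ B
  step 0 ⇒ step 1: ACA ⇒ CCD·DCD·CCD
    A ↦ CCD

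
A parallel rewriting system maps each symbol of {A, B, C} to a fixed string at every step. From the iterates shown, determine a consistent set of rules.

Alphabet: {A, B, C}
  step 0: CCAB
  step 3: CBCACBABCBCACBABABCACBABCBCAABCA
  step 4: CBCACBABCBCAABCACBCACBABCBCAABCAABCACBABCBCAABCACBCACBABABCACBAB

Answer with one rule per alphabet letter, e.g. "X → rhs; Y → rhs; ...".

A->AB, B->CA, C->CB

  step 3 ⇒ step 4: CBCACBABCBCACBABABCACBABCBCAABCA ⇒ CB·CA·CB·AB·CB·CA·AB·CA·CB·CA·CB·AB·CB·CA·AB·CA·AB·CA·CB·AB·CB·CA·AB·CA·CB·CA·CB·AB·AB·CA·CB·AB
    A ↦ AB
    B ↦ CA
    C ↦ CB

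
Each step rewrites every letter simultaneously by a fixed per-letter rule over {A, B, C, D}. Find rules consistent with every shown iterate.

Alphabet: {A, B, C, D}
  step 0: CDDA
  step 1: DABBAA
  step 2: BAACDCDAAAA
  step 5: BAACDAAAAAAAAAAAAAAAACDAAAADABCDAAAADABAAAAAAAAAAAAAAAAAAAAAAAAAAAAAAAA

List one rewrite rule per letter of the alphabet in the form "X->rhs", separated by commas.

  step 1 ⇒ step 2: DABBAA ⇒ B·AA·CD·CD·AA·AA
    A ↦ AA
    B ↦ CD
    D ↦ B
  step 0 ⇒ step 1: CDDA ⇒ DA·B·B·AA
    C ↦ DA

A->AA, B->CD, C->DA, D->B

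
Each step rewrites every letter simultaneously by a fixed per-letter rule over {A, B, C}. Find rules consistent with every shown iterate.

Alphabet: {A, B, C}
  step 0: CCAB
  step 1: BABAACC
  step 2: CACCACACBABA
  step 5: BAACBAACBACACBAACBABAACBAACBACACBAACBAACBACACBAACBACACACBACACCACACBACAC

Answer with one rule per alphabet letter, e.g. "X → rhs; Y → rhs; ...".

  step 1 ⇒ step 2: BABAACC ⇒ C·AC·C·AC·AC·BA·BA
    A ↦ AC
    B ↦ C
    C ↦ BA

A->AC, B->C, C->BA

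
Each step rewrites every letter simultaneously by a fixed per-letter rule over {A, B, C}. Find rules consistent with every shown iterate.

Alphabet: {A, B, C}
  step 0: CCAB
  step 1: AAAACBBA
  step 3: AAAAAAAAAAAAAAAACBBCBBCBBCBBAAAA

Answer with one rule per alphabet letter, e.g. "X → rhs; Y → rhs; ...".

  step 0 ⇒ step 1: CCAB ⇒ AA·AA·CBB·A
    A ↦ CBB
    B ↦ A
    C ↦ AA

A->CBB, B->A, C->AA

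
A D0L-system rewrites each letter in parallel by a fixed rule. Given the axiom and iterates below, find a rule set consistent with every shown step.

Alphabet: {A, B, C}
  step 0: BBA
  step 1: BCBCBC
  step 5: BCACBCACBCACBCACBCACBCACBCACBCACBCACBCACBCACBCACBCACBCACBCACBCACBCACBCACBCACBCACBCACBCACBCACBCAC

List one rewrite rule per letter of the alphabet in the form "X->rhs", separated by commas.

  step 0 ⇒ step 1: BBA ⇒ BC·BC·BC
    A ↦ BC
    B ↦ BC
    C ↦ AC  (constrained at step 1)

A->BC, B->BC, C->AC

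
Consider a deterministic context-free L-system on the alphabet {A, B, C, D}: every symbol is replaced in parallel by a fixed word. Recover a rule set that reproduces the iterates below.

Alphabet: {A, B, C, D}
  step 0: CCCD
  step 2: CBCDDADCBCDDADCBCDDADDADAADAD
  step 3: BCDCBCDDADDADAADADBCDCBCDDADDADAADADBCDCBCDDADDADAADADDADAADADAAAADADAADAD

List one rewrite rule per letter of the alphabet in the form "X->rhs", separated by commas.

  step 2 ⇒ step 3: CBCDDADCBCDDADCBCDDADDADAADAD ⇒ BCD·C·BCD·DAD·DAD·AA·DAD·BCD·C·BCD·DAD·DAD·AA·DAD·BCD·C·BCD·DAD·DAD·AA·DAD·DAD·AA·DAD·AA·AA·DAD·AA·DAD
    A ↦ AA
    B ↦ C
    C ↦ BCD
    D ↦ DAD

A->AA, B->C, C->BCD, D->DAD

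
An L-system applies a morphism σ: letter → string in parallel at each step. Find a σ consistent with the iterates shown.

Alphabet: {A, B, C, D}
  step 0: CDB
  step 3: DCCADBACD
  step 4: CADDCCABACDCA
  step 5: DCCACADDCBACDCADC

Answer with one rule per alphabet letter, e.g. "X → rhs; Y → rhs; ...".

A->C, B->BA, C->D, D->CA

  step 4 ⇒ step 5: CADDCCABACDCA ⇒ D·C·CA·CA·D·D·C·BA·C·D·CA·D·C
    A ↦ C
    B ↦ BA
    C ↦ D
    D ↦ CA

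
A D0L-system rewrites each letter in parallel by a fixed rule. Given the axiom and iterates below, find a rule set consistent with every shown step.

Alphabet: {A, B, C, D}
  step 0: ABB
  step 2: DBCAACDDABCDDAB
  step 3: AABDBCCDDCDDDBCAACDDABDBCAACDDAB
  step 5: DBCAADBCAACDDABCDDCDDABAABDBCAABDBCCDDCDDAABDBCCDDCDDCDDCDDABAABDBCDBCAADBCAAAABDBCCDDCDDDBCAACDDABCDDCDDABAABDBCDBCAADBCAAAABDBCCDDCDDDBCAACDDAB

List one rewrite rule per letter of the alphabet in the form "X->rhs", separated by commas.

  step 2 ⇒ step 3: DBCAACDDABCDDAB ⇒ A·AB·DBC·CDD·CDD·DBC·A·A·CDD·AB·DBC·A·A·CDD·AB
    A ↦ CDD
    B ↦ AB
    C ↦ DBC
    D ↦ A

A->CDD, B->AB, C->DBC, D->A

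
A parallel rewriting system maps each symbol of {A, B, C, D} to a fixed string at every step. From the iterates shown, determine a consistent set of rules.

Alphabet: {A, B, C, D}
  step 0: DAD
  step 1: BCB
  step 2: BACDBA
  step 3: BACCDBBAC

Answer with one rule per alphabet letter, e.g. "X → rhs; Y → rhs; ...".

  step 2 ⇒ step 3: BACDBA ⇒ BA·C·CD·B·BA·C
    A ↦ C
    B ↦ BA
    C ↦ CD
    D ↦ B

A->C, B->BA, C->CD, D->B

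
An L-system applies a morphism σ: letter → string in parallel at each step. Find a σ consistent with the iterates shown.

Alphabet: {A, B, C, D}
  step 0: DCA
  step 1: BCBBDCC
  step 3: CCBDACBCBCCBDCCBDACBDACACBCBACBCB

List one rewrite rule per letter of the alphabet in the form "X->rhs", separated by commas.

A->CC, B->AC, C->BD, D->BCB

  step 0 ⇒ step 1: DCA ⇒ BCB·BD·CC
    A ↦ CC
    C ↦ BD
    D ↦ BCB
    B ↦ AC  (constrained at step 1)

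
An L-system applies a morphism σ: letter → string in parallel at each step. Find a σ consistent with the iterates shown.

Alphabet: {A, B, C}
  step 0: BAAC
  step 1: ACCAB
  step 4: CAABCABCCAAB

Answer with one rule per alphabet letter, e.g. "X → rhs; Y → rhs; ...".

A->C, B->A, C->AB

  step 0 ⇒ step 1: BAAC ⇒ A·C·C·AB
    A ↦ C
    B ↦ A
    C ↦ AB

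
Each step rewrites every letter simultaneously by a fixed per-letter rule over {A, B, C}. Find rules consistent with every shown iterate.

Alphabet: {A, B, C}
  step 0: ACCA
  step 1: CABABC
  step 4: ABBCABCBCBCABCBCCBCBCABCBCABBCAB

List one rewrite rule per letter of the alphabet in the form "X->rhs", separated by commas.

A->C, B->BC, C->AB

  step 0 ⇒ step 1: ACCA ⇒ C·AB·AB·C
    A ↦ C
    C ↦ AB
    B ↦ BC  (constrained at step 1)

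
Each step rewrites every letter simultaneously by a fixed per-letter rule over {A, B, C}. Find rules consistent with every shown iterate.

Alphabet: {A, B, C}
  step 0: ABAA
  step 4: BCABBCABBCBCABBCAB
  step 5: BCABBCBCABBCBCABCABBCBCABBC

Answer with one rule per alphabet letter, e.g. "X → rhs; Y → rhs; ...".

  step 4 ⇒ step 5: BCABBCABBCBCABBCAB ⇒ BC·A·B·BC·BC·A·B·BC·BC·A·BC·A·B·BC·BC·A·B·BC
    A ↦ B
    B ↦ BC
    C ↦ A

A->B, B->BC, C->A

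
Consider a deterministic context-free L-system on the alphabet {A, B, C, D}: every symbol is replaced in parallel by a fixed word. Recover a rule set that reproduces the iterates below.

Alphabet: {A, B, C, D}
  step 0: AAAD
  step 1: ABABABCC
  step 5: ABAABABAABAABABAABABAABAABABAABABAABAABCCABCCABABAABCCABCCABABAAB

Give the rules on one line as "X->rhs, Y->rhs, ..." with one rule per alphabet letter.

  step 0 ⇒ step 1: AAAD ⇒ AB·AB·AB·CC
    A ↦ AB
    D ↦ CC
    B ↦ A  (constrained at step 1)
    C ↦ DA  (constrained at step 1)

A->AB, B->A, C->DA, D->CC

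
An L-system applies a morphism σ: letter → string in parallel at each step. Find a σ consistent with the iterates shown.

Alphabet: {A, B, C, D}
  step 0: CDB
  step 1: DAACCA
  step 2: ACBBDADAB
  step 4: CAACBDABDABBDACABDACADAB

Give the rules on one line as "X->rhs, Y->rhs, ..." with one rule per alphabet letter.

A->B, B->CA, C->DA, D->AC

  step 1 ⇒ step 2: DAACCA ⇒ AC·B·B·DA·DA·B
    A ↦ B
    C ↦ DA
    D ↦ AC
  step 0 ⇒ step 1: CDB ⇒ DA·AC·CA
    B ↦ CA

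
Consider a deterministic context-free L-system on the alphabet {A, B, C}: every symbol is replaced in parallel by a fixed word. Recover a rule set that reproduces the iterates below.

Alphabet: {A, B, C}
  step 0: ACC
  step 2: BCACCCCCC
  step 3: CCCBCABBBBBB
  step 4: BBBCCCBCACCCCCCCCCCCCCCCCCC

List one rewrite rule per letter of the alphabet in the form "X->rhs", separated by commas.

  step 3 ⇒ step 4: CCCBCABBBBBB ⇒ B·B·B·CCC·B·CA·CCC·CCC·CCC·CCC·CCC·CCC
    A ↦ CA
    B ↦ CCC
    C ↦ B

A->CA, B->CCC, C->B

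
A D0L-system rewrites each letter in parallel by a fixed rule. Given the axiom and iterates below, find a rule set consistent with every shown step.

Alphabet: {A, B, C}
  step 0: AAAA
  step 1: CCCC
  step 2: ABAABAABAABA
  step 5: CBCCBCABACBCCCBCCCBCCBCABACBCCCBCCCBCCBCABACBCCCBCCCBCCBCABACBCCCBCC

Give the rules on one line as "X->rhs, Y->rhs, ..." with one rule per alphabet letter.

  step 1 ⇒ step 2: CCCC ⇒ ABA·ABA·ABA·ABA
    C ↦ ABA
  step 0 ⇒ step 1: AAAA ⇒ C·C·C·C
    A ↦ C
    B ↦ BC  (constrained at step 2)

A->C, B->BC, C->ABA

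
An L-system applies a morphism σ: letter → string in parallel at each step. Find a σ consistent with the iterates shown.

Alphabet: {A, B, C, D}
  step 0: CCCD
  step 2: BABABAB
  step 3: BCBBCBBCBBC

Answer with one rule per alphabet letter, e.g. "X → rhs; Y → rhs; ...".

  step 2 ⇒ step 3: BABABAB ⇒ BC·B·BC·B·BC·B·BC
    A ↦ B
    B ↦ BC
    C ↦ AD  (constrained at step 0)
    D ↦ A  (constrained at step 0)

A->B, B->BC, C->AD, D->A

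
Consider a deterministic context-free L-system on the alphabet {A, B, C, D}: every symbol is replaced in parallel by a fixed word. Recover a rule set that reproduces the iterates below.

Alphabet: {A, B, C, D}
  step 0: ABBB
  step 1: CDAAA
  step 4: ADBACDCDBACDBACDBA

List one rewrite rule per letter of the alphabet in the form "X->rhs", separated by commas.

A->CD, B->A, C->AD, D->B

  step 0 ⇒ step 1: ABBB ⇒ CD·A·A·A
    A ↦ CD
    B ↦ A
    C ↦ AD  (constrained at step 1)
    D ↦ B  (constrained at step 1)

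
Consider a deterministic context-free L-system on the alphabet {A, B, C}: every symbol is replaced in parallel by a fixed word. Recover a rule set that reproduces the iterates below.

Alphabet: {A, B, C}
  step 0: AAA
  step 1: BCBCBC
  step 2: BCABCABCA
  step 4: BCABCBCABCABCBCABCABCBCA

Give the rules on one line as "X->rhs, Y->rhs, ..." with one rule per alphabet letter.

A->BC, B->BC, C->A

  step 1 ⇒ step 2: BCBCBC ⇒ BC·A·BC·A·BC·A
    B ↦ BC
    C ↦ A
  step 0 ⇒ step 1: AAA ⇒ BC·BC·BC
    A ↦ BC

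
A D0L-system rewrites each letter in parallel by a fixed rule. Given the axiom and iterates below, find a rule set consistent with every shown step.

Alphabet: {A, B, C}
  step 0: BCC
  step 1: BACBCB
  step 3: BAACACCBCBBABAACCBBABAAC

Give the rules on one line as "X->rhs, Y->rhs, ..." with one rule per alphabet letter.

  step 0 ⇒ step 1: BCC ⇒ BA·CB·CB
    B ↦ BA
    C ↦ CB
    A ↦ AC  (constrained at step 1)

A->AC, B->BA, C->CB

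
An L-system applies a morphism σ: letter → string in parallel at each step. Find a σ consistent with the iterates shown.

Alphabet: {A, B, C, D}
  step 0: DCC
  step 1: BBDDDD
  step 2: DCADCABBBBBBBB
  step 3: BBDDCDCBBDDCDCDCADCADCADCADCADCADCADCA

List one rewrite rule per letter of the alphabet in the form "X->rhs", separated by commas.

A->CDC, B->DCA, C->DD, D->BB

  step 2 ⇒ step 3: DCADCABBBBBBBB ⇒ BB·DD·CDC·BB·DD·CDC·DCA·DCA·DCA·DCA·DCA·DCA·DCA·DCA
    A ↦ CDC
    B ↦ DCA
    C ↦ DD
    D ↦ BB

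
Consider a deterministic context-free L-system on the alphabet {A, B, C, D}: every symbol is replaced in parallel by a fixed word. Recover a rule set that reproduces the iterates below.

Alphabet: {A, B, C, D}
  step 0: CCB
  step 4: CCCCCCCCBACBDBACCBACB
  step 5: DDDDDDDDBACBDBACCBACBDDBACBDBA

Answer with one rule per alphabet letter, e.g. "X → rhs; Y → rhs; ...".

  step 4 ⇒ step 5: CCCCCCCCBACBDBACCBACB ⇒ D·D·D·D·D·D·D·D·BA·CB·D·BA·CC·BA·CB·D·D·BA·CB·D·BA
    A ↦ CB
    B ↦ BA
    C ↦ D
    D ↦ CC

A->CB, B->BA, C->D, D->CC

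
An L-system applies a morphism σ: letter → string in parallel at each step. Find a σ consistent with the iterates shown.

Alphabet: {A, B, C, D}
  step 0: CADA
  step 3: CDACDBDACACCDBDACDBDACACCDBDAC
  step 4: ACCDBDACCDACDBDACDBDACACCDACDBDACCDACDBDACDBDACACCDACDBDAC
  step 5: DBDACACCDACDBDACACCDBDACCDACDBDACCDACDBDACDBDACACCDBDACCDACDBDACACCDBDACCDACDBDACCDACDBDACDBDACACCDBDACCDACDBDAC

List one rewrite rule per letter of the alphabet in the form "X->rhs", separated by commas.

  step 4 ⇒ step 5: ACCDBDACCDACDBDACDBDACACCDACDBDACCDACDBDACDBDACACCDACDBDAC ⇒ DBD·AC·AC·C·DA·C·DBD·AC·AC·C·DBD·AC·C·DA·C·DBD·AC·C·DA·C·DBD·AC·DBD·AC·AC·C·DBD·AC·C·DA·C·DBD·AC·AC·C·DBD·AC·C·DA·C·DBD·AC·C·DA·C·DBD·AC·DBD·AC·AC·C·DBD·AC·C·DA·C·DBD·AC
    A ↦ DBD
    B ↦ DA
    C ↦ AC
    D ↦ C

A->DBD, B->DA, C->AC, D->C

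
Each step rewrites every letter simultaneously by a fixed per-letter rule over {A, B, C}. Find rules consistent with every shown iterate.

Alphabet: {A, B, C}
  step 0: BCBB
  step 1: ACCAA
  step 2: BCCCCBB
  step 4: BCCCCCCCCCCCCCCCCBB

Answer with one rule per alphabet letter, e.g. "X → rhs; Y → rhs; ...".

A->B, B->A, C->CC

  step 1 ⇒ step 2: ACCAA ⇒ B·CC·CC·B·B
    A ↦ B
    C ↦ CC
  step 0 ⇒ step 1: BCBB ⇒ A·CC·A·A
    B ↦ A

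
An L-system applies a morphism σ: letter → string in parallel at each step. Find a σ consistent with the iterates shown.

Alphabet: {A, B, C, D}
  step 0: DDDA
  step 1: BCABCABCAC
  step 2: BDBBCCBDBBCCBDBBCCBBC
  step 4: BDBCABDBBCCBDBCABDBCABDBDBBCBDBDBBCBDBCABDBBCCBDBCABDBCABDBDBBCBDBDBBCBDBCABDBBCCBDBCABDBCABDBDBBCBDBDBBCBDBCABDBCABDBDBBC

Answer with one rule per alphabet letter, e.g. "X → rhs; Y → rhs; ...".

A->C, B->BD, C->BBC, D->BCA

  step 1 ⇒ step 2: BCABCABCAC ⇒ BD·BBC·C·BD·BBC·C·BD·BBC·C·BBC
    A ↦ C
    B ↦ BD
    C ↦ BBC
  step 0 ⇒ step 1: DDDA ⇒ BCA·BCA·BCA·C
    D ↦ BCA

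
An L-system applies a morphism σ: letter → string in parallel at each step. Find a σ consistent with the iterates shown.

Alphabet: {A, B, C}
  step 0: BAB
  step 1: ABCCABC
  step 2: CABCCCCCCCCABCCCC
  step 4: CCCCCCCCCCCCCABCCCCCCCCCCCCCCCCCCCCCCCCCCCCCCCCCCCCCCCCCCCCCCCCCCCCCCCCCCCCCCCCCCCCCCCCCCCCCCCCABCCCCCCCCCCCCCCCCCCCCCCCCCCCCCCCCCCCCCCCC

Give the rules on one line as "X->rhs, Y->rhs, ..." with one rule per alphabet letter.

A->C, B->ABC, C->CCC

  step 1 ⇒ step 2: ABCCABC ⇒ C·ABC·CCC·CCC·C·ABC·CCC
    A ↦ C
    B ↦ ABC
    C ↦ CCC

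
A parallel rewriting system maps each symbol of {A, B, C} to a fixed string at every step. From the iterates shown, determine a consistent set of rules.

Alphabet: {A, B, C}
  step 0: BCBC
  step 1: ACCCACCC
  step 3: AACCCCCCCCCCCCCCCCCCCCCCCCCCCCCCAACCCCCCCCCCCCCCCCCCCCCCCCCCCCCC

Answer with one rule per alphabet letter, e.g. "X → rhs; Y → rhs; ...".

A->BBC, B->A, C->CCC

  step 0 ⇒ step 1: BCBC ⇒ A·CCC·A·CCC
    B ↦ A
    C ↦ CCC
    A ↦ BBC  (constrained at step 1)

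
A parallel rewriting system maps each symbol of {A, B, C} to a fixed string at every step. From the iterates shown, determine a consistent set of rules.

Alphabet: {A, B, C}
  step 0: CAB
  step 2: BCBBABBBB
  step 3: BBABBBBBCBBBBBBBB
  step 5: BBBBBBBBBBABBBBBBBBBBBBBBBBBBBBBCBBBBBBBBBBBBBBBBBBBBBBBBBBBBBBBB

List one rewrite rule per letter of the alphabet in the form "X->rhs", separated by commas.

  step 2 ⇒ step 3: BCBBABBBB ⇒ BB·A·BB·BB·BC·BB·BB·BB·BB
    A ↦ BC
    B ↦ BB
    C ↦ A

A->BC, B->BB, C->A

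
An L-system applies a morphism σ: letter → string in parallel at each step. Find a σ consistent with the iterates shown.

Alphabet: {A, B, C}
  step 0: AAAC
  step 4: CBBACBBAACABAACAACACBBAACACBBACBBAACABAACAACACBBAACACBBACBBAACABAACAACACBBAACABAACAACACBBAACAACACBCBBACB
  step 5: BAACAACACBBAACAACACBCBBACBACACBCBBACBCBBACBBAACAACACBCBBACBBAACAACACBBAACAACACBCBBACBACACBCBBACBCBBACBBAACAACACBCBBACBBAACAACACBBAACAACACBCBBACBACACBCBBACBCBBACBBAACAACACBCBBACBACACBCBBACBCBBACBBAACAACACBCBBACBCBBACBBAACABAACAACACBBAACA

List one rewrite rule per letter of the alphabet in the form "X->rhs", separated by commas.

  step 4 ⇒ step 5: CBBACBBAACABAACAACACBBAACACBBACBBAACABAACAACACBBAACACBBACBBAACABAACAACACBBAACABAACAACACBBAACAACACBCBBACB ⇒ BA·ACA·ACA·CB·BA·ACA·ACA·CB·CB·BA·CB·ACA·CB·CB·BA·CB·CB·BA·CB·BA·ACA·ACA·CB·CB·BA·CB·BA·ACA·ACA·CB·BA·ACA·ACA·CB·CB·BA·CB·ACA·CB·CB·BA·CB·CB·BA·CB·BA·ACA·ACA·CB·CB·BA·CB·BA·ACA·ACA·CB·BA·ACA·ACA·CB·CB·BA·CB·ACA·CB·CB·BA·CB·CB·BA·CB·BA·ACA·ACA·CB·CB·BA·CB·ACA·CB·CB·BA·CB·CB·BA·CB·BA·ACA·ACA·CB·CB·BA·CB·CB·BA·CB·BA·ACA·BA·ACA·ACA·CB·BA·ACA
    A ↦ CB
    B ↦ ACA
    C ↦ BA

A->CB, B->ACA, C->BA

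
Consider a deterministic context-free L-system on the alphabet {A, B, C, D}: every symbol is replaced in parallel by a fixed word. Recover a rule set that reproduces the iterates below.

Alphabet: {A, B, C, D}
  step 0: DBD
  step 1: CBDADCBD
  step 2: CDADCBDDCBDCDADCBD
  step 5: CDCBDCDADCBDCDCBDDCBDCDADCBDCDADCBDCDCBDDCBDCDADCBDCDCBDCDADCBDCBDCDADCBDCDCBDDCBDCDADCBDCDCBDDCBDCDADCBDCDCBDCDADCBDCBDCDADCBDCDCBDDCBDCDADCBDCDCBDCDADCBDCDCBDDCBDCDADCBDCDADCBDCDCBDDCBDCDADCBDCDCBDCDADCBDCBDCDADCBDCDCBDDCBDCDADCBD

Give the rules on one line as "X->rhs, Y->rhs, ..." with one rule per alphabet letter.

  step 1 ⇒ step 2: CBDADCBD ⇒ CD·AD·CBD·D·CBD·CD·AD·CBD
    A ↦ D
    B ↦ AD
    C ↦ CD
    D ↦ CBD

A->D, B->AD, C->CD, D->CBD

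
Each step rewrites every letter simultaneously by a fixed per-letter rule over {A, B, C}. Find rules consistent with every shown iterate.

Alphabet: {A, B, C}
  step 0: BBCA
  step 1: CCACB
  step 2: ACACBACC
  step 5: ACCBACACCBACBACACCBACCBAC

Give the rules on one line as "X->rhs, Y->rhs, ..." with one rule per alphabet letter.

  step 1 ⇒ step 2: CCACB ⇒ AC·AC·B·AC·C
    A ↦ B
    B ↦ C
    C ↦ AC

A->B, B->C, C->AC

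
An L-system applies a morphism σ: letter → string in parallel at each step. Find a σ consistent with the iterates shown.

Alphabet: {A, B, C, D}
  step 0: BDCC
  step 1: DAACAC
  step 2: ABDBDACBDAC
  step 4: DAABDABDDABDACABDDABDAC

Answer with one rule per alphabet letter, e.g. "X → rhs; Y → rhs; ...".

A->BD, B->D, C->AC, D->A

  step 1 ⇒ step 2: DAACAC ⇒ A·BD·BD·AC·BD·AC
    A ↦ BD
    C ↦ AC
    D ↦ A
  step 0 ⇒ step 1: BDCC ⇒ D·A·AC·AC
    B ↦ D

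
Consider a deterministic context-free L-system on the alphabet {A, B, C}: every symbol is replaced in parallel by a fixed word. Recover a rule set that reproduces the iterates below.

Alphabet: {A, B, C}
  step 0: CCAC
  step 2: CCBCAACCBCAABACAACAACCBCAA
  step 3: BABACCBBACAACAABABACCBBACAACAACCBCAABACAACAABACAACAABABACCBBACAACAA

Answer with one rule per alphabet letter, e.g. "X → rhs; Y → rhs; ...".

  step 2 ⇒ step 3: CCBCAACCBCAABACAACAACCBCAA ⇒ BA·BA·CCB·BA·CAA·CAA·BA·BA·CCB·BA·CAA·CAA·CCB·CAA·BA·CAA·CAA·BA·CAA·CAA·BA·BA·CCB·BA·CAA·CAA
    A ↦ CAA
    B ↦ CCB
    C ↦ BA

A->CAA, B->CCB, C->BA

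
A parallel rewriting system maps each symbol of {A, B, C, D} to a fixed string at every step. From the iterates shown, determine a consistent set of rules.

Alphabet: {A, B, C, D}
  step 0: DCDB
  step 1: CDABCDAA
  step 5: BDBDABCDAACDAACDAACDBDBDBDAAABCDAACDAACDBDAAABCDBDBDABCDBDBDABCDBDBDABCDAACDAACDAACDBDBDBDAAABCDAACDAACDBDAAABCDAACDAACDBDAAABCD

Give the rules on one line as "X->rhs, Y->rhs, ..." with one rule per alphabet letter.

  step 0 ⇒ step 1: DCDB ⇒ CD·AB·CD·AA
    B ↦ AA
    C ↦ AB
    D ↦ CD
    A ↦ BD  (constrained at step 1)

A->BD, B->AA, C->AB, D->CD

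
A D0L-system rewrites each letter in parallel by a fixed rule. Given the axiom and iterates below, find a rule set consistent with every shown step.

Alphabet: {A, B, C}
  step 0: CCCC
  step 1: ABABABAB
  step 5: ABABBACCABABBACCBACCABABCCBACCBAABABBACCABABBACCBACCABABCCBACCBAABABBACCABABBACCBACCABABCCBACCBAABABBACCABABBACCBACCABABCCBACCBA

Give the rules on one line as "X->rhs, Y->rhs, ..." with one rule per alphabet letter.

  step 0 ⇒ step 1: CCCC ⇒ AB·AB·AB·AB
    C ↦ AB
    A ↦ CC  (constrained at step 1)
    B ↦ BA  (constrained at step 1)

A->CC, B->BA, C->AB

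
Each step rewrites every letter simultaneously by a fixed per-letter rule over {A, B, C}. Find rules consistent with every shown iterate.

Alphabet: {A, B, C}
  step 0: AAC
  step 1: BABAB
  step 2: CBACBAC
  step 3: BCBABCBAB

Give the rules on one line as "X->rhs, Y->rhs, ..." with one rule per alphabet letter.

  step 2 ⇒ step 3: CBACBAC ⇒ B·C·BA·B·C·BA·B
    A ↦ BA
    B ↦ C
    C ↦ B

A->BA, B->C, C->B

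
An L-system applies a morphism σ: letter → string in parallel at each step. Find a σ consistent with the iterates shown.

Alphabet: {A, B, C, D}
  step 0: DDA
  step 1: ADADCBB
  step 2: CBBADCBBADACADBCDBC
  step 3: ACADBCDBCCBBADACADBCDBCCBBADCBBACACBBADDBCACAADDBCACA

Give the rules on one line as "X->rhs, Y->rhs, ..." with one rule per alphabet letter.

  step 2 ⇒ step 3: CBBADCBBADACADBCDBC ⇒ ACA·DBC·DBC·CBB·AD·ACA·DBC·DBC·CBB·AD·CBB·ACA·CBB·AD·DBC·ACA·AD·DBC·ACA
    A ↦ CBB
    B ↦ DBC
    C ↦ ACA
    D ↦ AD

A->CBB, B->DBC, C->ACA, D->AD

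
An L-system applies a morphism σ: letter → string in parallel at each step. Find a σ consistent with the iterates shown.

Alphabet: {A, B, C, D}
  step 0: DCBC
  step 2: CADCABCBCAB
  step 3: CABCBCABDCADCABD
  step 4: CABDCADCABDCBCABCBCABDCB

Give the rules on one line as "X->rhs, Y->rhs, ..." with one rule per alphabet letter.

A->B, B->D, C->CA, D->CB

  step 3 ⇒ step 4: CABCBCABDCADCABD ⇒ CA·B·D·CA·D·CA·B·D·CB·CA·B·CB·CA·B·D·CB
    A ↦ B
    B ↦ D
    C ↦ CA
    D ↦ CB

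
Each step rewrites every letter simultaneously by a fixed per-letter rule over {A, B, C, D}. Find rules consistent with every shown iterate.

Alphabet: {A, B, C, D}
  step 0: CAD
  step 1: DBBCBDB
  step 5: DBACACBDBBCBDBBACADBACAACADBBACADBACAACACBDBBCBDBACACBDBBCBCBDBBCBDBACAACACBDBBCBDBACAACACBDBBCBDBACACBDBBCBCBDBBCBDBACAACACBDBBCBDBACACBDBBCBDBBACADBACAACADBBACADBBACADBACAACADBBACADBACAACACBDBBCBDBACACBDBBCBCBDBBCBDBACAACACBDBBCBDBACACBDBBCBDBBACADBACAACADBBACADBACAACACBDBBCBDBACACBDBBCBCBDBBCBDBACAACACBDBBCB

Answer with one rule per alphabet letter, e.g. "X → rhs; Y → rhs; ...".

A->CB, B->ACA, C->DBB, D->DB

  step 0 ⇒ step 1: CAD ⇒ DBB·CB·DB
    A ↦ CB
    C ↦ DBB
    D ↦ DB
    B ↦ ACA  (constrained at step 1)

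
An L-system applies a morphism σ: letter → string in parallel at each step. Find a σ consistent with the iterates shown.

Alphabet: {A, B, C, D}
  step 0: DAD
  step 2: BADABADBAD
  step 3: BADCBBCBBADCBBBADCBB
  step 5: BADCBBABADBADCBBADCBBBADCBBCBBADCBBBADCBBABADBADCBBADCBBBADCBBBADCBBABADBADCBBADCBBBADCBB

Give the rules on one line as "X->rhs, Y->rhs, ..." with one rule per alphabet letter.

A->CB, B->BAD, C->A, D->B

  step 2 ⇒ step 3: BADABADBAD ⇒ BAD·CB·B·CB·BAD·CB·B·BAD·CB·B
    A ↦ CB
    B ↦ BAD
    D ↦ B
    C ↦ A  (constrained at step 3)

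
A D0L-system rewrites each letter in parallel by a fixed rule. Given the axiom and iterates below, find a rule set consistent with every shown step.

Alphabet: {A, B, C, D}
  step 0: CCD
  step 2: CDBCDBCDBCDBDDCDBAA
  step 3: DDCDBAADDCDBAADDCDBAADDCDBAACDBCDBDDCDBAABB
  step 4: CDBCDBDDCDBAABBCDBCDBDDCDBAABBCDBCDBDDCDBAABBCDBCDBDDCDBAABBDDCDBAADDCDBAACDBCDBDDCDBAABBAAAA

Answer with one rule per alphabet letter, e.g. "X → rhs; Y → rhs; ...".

A->B, B->AA, C->DD, D->CDB

  step 3 ⇒ step 4: DDCDBAADDCDBAADDCDBAADDCDBAACDBCDBDDCDBAABB ⇒ CDB·CDB·DD·CDB·AA·B·B·CDB·CDB·DD·CDB·AA·B·B·CDB·CDB·DD·CDB·AA·B·B·CDB·CDB·DD·CDB·AA·B·B·DD·CDB·AA·DD·CDB·AA·CDB·CDB·DD·CDB·AA·B·B·AA·AA
    A ↦ B
    B ↦ AA
    C ↦ DD
    D ↦ CDB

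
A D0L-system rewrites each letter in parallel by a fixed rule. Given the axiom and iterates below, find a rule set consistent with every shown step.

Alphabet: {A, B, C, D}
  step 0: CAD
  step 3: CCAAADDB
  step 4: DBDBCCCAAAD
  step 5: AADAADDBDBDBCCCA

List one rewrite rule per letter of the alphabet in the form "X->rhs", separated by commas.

A->C, B->AD, C->DB, D->A

  step 4 ⇒ step 5: DBDBCCCAAAD ⇒ A·AD·A·AD·DB·DB·DB·C·C·C·A
    A ↦ C
    B ↦ AD
    C ↦ DB
    D ↦ A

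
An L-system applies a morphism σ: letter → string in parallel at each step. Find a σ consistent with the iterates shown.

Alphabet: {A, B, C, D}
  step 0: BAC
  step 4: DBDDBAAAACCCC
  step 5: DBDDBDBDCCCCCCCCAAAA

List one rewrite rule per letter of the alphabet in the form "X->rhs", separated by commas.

A->CC, B->D, C->A, D->DB

  step 4 ⇒ step 5: DBDDBAAAACCCC ⇒ DB·D·DB·DB·D·CC·CC·CC·CC·A·A·A·A
    A ↦ CC
    B ↦ D
    C ↦ A
    D ↦ DB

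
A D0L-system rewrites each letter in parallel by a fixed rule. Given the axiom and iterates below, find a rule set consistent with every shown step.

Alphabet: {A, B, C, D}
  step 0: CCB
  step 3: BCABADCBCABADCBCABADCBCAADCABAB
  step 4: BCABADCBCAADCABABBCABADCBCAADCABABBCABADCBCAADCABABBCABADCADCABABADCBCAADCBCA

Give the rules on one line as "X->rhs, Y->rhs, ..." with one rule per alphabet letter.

  step 3 ⇒ step 4: BCABADCBCABADCBCABADCBCAADCABAB ⇒ BCA·B·ADC·BCA·ADC·ABA·B·BCA·B·ADC·BCA·ADC·ABA·B·BCA·B·ADC·BCA·ADC·ABA·B·BCA·B·ADC·ADC·ABA·B·ADC·BCA·ADC·BCA
    A ↦ ADC
    B ↦ BCA
    C ↦ B
    D ↦ ABA

A->ADC, B->BCA, C->B, D->ABA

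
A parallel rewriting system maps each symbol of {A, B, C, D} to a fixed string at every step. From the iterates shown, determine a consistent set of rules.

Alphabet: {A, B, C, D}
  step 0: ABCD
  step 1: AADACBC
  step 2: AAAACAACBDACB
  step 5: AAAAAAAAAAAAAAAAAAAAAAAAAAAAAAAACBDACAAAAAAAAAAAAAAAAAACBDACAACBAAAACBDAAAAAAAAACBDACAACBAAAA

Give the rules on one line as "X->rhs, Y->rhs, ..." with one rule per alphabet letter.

A->AA, B->DA, C->CB, D->C

  step 1 ⇒ step 2: AADACBC ⇒ AA·AA·C·AA·CB·DA·CB
    A ↦ AA
    B ↦ DA
    C ↦ CB
    D ↦ C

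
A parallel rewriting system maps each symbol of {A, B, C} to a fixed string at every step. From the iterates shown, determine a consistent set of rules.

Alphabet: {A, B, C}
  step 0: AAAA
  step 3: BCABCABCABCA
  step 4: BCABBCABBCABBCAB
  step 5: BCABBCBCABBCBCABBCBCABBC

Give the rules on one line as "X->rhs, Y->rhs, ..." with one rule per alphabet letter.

A->B, B->BC, C->A

  step 4 ⇒ step 5: BCABBCABBCABBCAB ⇒ BC·A·B·BC·BC·A·B·BC·BC·A·B·BC·BC·A·B·BC
    A ↦ B
    B ↦ BC
    C ↦ A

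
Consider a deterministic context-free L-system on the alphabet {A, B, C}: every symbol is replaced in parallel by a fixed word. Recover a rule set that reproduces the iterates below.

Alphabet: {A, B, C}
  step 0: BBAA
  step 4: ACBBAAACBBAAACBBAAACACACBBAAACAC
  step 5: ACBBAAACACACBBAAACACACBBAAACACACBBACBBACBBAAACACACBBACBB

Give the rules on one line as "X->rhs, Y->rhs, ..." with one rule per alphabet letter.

  step 4 ⇒ step 5: ACBBAAACBBAAACBBAAACACACBBAAACAC ⇒ AC·BB·A·A·AC·AC·AC·BB·A·A·AC·AC·AC·BB·A·A·AC·AC·AC·BB·AC·BB·AC·BB·A·A·AC·AC·AC·BB·AC·BB
    A ↦ AC
    B ↦ A
    C ↦ BB

A->AC, B->A, C->BB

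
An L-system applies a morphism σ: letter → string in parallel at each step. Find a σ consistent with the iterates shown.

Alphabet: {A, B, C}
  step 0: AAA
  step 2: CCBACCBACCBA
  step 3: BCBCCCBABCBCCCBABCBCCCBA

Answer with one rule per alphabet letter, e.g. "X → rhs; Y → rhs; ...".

A->BA, B->CC, C->BC

  step 2 ⇒ step 3: CCBACCBACCBA ⇒ BC·BC·CC·BA·BC·BC·CC·BA·BC·BC·CC·BA
    A ↦ BA
    B ↦ CC
    C ↦ BC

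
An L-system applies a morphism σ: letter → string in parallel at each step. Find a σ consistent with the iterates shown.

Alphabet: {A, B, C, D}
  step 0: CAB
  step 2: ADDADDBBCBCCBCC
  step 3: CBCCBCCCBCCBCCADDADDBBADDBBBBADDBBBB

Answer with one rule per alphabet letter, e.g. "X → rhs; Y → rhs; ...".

A->C, B->ADD, C->BB, D->BCC

  step 2 ⇒ step 3: ADDADDBBCBCCBCC ⇒ C·BCC·BCC·C·BCC·BCC·ADD·ADD·BB·ADD·BB·BB·ADD·BB·BB
    A ↦ C
    B ↦ ADD
    C ↦ BB
    D ↦ BCC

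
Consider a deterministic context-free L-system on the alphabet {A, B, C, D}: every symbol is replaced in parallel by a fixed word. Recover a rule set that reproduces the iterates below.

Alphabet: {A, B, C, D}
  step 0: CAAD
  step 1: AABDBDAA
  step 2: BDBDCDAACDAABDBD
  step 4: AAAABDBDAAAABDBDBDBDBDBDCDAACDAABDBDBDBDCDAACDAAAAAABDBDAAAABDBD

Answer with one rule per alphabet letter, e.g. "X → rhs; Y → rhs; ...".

  step 1 ⇒ step 2: AABDBDAA ⇒ BD·BD·CD·AA·CD·AA·BD·BD
    A ↦ BD
    B ↦ CD
    D ↦ AA
  step 0 ⇒ step 1: CAAD ⇒ AA·BD·BD·AA
    C ↦ AA

A->BD, B->CD, C->AA, D->AA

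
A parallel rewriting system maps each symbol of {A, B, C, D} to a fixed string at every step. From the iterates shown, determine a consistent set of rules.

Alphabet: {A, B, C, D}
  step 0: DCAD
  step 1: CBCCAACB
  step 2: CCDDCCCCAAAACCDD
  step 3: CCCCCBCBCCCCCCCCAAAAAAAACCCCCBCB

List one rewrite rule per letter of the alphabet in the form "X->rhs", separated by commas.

A->AA, B->DD, C->CC, D->CB

  step 2 ⇒ step 3: CCDDCCCCAAAACCDD ⇒ CC·CC·CB·CB·CC·CC·CC·CC·AA·AA·AA·AA·CC·CC·CB·CB
    A ↦ AA
    C ↦ CC
    D ↦ CB
  step 1 ⇒ step 2: CBCCAACB ⇒ CC·DD·CC·CC·AA·AA·CC·DD
    B ↦ DD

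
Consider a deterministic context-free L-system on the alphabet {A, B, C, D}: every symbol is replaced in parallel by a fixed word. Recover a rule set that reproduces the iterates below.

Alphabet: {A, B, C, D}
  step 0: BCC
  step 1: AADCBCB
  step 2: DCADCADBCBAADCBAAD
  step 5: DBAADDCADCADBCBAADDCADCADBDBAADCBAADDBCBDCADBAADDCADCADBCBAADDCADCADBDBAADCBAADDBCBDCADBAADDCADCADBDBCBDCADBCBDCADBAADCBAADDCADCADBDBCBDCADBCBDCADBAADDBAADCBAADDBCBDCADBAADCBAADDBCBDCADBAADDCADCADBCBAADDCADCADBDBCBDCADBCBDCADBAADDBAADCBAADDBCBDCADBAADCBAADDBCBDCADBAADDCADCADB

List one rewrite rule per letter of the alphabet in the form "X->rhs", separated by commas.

A->DCA, B->AAD, C->CB, D->DB

  step 1 ⇒ step 2: AADCBCB ⇒ DCA·DCA·DB·CB·AAD·CB·AAD
    A ↦ DCA
    B ↦ AAD
    C ↦ CB
    D ↦ DB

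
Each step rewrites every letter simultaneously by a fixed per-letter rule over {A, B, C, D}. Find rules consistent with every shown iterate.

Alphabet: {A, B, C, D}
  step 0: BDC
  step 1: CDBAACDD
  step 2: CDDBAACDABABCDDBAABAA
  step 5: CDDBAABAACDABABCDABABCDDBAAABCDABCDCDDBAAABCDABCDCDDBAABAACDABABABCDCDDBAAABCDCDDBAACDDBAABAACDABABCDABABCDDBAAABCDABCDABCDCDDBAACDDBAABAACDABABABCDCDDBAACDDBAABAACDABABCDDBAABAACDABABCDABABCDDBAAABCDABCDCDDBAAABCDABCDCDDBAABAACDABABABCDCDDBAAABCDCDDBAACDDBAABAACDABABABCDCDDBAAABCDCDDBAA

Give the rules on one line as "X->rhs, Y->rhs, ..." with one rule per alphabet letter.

A->AB, B->CD, C->CDD, D->BAA

  step 1 ⇒ step 2: CDBAACDD ⇒ CDD·BAA·CD·AB·AB·CDD·BAA·BAA
    A ↦ AB
    B ↦ CD
    C ↦ CDD
    D ↦ BAA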